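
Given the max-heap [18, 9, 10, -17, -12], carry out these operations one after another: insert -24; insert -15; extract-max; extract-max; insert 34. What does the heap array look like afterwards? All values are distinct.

insert -24:
  append -24 at index 5 → [18, 9, 10, -17, -12, -24] (no swap needed)
insert -15:
  append -15 at index 6 → [18, 9, 10, -17, -12, -24, -15] (no swap needed)
extract-max → returns 18:
  remove root 18; move last element -15 to root → [-15, 9, 10, -17, -12, -24]
  -15 vs larger child 10 at index 2, swap → [10, 9, -15, -17, -12, -24]
extract-max → returns 10:
  remove root 10; move last element -24 to root → [-24, 9, -15, -17, -12]
  -24 vs larger child 9 at index 1, swap → [9, -24, -15, -17, -12]
  -24 vs larger child -12 at index 4, swap → [9, -12, -15, -17, -24]
insert 34:
  append 34 at index 5 → [9, -12, -15, -17, -24, 34]
  34 > parent -15 at index 2, swap → [9, -12, 34, -17, -24, -15]
  34 > parent 9 at index 0, swap → [34, -12, 9, -17, -24, -15]

[34, -12, 9, -17, -24, -15]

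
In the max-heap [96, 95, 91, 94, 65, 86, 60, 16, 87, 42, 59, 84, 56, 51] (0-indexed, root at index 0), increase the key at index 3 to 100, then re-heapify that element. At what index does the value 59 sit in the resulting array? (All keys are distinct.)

10

set index 3 from 94 to 100 → [96, 95, 91, 100, 65, 86, 60, 16, 87, 42, 59, 84, 56, 51]
100 > parent 95 at index 1, swap → [96, 100, 91, 95, 65, 86, 60, 16, 87, 42, 59, 84, 56, 51]
100 > parent 96 at index 0, swap → [100, 96, 91, 95, 65, 86, 60, 16, 87, 42, 59, 84, 56, 51]
resulting array: [100, 96, 91, 95, 65, 86, 60, 16, 87, 42, 59, 84, 56, 51]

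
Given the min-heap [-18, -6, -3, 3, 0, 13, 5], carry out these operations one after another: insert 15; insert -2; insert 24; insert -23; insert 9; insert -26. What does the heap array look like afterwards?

[-26, -18, -23, -2, -6, -3, 5, 15, 3, 24, 0, 13, 9]

insert 15:
  append 15 at index 7 → [-18, -6, -3, 3, 0, 13, 5, 15] (no swap needed)
insert -2:
  append -2 at index 8 → [-18, -6, -3, 3, 0, 13, 5, 15, -2]
  -2 < parent 3 at index 3, swap → [-18, -6, -3, -2, 0, 13, 5, 15, 3]
insert 24:
  append 24 at index 9 → [-18, -6, -3, -2, 0, 13, 5, 15, 3, 24] (no swap needed)
insert -23:
  append -23 at index 10 → [-18, -6, -3, -2, 0, 13, 5, 15, 3, 24, -23]
  -23 < parent 0 at index 4, swap → [-18, -6, -3, -2, -23, 13, 5, 15, 3, 24, 0]
  -23 < parent -6 at index 1, swap → [-18, -23, -3, -2, -6, 13, 5, 15, 3, 24, 0]
  -23 < parent -18 at index 0, swap → [-23, -18, -3, -2, -6, 13, 5, 15, 3, 24, 0]
insert 9:
  append 9 at index 11 → [-23, -18, -3, -2, -6, 13, 5, 15, 3, 24, 0, 9]
  9 < parent 13 at index 5, swap → [-23, -18, -3, -2, -6, 9, 5, 15, 3, 24, 0, 13]
insert -26:
  append -26 at index 12 → [-23, -18, -3, -2, -6, 9, 5, 15, 3, 24, 0, 13, -26]
  -26 < parent 9 at index 5, swap → [-23, -18, -3, -2, -6, -26, 5, 15, 3, 24, 0, 13, 9]
  -26 < parent -3 at index 2, swap → [-23, -18, -26, -2, -6, -3, 5, 15, 3, 24, 0, 13, 9]
  -26 < parent -23 at index 0, swap → [-26, -18, -23, -2, -6, -3, 5, 15, 3, 24, 0, 13, 9]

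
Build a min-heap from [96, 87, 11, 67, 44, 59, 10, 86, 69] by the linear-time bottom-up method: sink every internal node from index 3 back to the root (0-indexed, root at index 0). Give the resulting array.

sift down from index 3: already satisfies heap property
sift down from index 2:
  11 vs smaller child 10 at index 6, swap → [96, 87, 10, 67, 44, 59, 11, 86, 69]
sift down from index 1:
  87 vs smaller child 44 at index 4, swap → [96, 44, 10, 67, 87, 59, 11, 86, 69]
sift down from index 0:
  96 vs smaller child 10 at index 2, swap → [10, 44, 96, 67, 87, 59, 11, 86, 69]
  96 vs smaller child 11 at index 6, swap → [10, 44, 11, 67, 87, 59, 96, 86, 69]

[10, 44, 11, 67, 87, 59, 96, 86, 69]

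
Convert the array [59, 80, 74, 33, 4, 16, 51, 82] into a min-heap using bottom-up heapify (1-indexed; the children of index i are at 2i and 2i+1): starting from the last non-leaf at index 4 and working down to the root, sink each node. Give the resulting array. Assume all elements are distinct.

[4, 33, 16, 59, 80, 74, 51, 82]

sift down from index 4: already satisfies heap property
sift down from index 3:
  74 vs smaller child 16 at index 6, swap → [59, 80, 16, 33, 4, 74, 51, 82]
sift down from index 2:
  80 vs smaller child 4 at index 5, swap → [59, 4, 16, 33, 80, 74, 51, 82]
sift down from index 1:
  59 vs smaller child 4 at index 2, swap → [4, 59, 16, 33, 80, 74, 51, 82]
  59 vs smaller child 33 at index 4, swap → [4, 33, 16, 59, 80, 74, 51, 82]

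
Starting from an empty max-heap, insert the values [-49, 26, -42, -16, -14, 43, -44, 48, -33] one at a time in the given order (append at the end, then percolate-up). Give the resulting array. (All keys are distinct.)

[48, 43, 26, -14, -16, -42, -44, -49, -33]

Insert -49:
  append -49 at index 0 → [-49] (no swap needed)
Insert 26:
  append 26 at index 1 → [-49, 26]
  26 > parent -49 at index 0, swap → [26, -49]
Insert -42:
  append -42 at index 2 → [26, -49, -42] (no swap needed)
Insert -16:
  append -16 at index 3 → [26, -49, -42, -16]
  -16 > parent -49 at index 1, swap → [26, -16, -42, -49]
Insert -14:
  append -14 at index 4 → [26, -16, -42, -49, -14]
  -14 > parent -16 at index 1, swap → [26, -14, -42, -49, -16]
Insert 43:
  append 43 at index 5 → [26, -14, -42, -49, -16, 43]
  43 > parent -42 at index 2, swap → [26, -14, 43, -49, -16, -42]
  43 > parent 26 at index 0, swap → [43, -14, 26, -49, -16, -42]
Insert -44:
  append -44 at index 6 → [43, -14, 26, -49, -16, -42, -44] (no swap needed)
Insert 48:
  append 48 at index 7 → [43, -14, 26, -49, -16, -42, -44, 48]
  48 > parent -49 at index 3, swap → [43, -14, 26, 48, -16, -42, -44, -49]
  48 > parent -14 at index 1, swap → [43, 48, 26, -14, -16, -42, -44, -49]
  48 > parent 43 at index 0, swap → [48, 43, 26, -14, -16, -42, -44, -49]
Insert -33:
  append -33 at index 8 → [48, 43, 26, -14, -16, -42, -44, -49, -33] (no swap needed)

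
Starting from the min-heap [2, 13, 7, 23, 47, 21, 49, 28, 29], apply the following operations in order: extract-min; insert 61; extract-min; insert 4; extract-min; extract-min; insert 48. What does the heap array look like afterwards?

[21, 23, 29, 28, 47, 61, 49, 48]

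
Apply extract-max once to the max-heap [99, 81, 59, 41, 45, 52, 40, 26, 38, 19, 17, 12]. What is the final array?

[81, 45, 59, 41, 19, 52, 40, 26, 38, 12, 17]

remove root 99; move last element 12 to root → [12, 81, 59, 41, 45, 52, 40, 26, 38, 19, 17]
12 vs larger child 81 at index 1, swap → [81, 12, 59, 41, 45, 52, 40, 26, 38, 19, 17]
12 vs larger child 45 at index 4, swap → [81, 45, 59, 41, 12, 52, 40, 26, 38, 19, 17]
12 vs larger child 19 at index 9, swap → [81, 45, 59, 41, 19, 52, 40, 26, 38, 12, 17]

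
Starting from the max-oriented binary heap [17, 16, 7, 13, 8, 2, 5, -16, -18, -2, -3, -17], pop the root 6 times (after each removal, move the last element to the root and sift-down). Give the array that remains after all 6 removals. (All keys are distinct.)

[2, -2, -17, -16, -3, -18]

extract-max #1 returns 17:
  remove root 17; move last element -17 to root → [-17, 16, 7, 13, 8, 2, 5, -16, -18, -2, -3]
  -17 vs larger child 16 at index 1, swap → [16, -17, 7, 13, 8, 2, 5, -16, -18, -2, -3]
  -17 vs larger child 13 at index 3, swap → [16, 13, 7, -17, 8, 2, 5, -16, -18, -2, -3]
  -17 vs larger child -16 at index 7, swap → [16, 13, 7, -16, 8, 2, 5, -17, -18, -2, -3]
extract-max #2 returns 16:
  remove root 16; move last element -3 to root → [-3, 13, 7, -16, 8, 2, 5, -17, -18, -2]
  -3 vs larger child 13 at index 1, swap → [13, -3, 7, -16, 8, 2, 5, -17, -18, -2]
  -3 vs larger child 8 at index 4, swap → [13, 8, 7, -16, -3, 2, 5, -17, -18, -2]
  -3 vs only child -2 at index 9, swap → [13, 8, 7, -16, -2, 2, 5, -17, -18, -3]
extract-max #3 returns 13:
  remove root 13; move last element -3 to root → [-3, 8, 7, -16, -2, 2, 5, -17, -18]
  -3 vs larger child 8 at index 1, swap → [8, -3, 7, -16, -2, 2, 5, -17, -18]
  -3 vs larger child -2 at index 4, swap → [8, -2, 7, -16, -3, 2, 5, -17, -18]
extract-max #4 returns 8:
  remove root 8; move last element -18 to root → [-18, -2, 7, -16, -3, 2, 5, -17]
  -18 vs larger child 7 at index 2, swap → [7, -2, -18, -16, -3, 2, 5, -17]
  -18 vs larger child 5 at index 6, swap → [7, -2, 5, -16, -3, 2, -18, -17]
extract-max #5 returns 7:
  remove root 7; move last element -17 to root → [-17, -2, 5, -16, -3, 2, -18]
  -17 vs larger child 5 at index 2, swap → [5, -2, -17, -16, -3, 2, -18]
  -17 vs larger child 2 at index 5, swap → [5, -2, 2, -16, -3, -17, -18]
extract-max #6 returns 5:
  remove root 5; move last element -18 to root → [-18, -2, 2, -16, -3, -17]
  -18 vs larger child 2 at index 2, swap → [2, -2, -18, -16, -3, -17]
  -18 vs only child -17 at index 5, swap → [2, -2, -17, -16, -3, -18]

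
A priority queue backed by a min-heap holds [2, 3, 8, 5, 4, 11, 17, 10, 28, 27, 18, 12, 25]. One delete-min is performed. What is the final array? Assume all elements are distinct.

[3, 4, 8, 5, 18, 11, 17, 10, 28, 27, 25, 12]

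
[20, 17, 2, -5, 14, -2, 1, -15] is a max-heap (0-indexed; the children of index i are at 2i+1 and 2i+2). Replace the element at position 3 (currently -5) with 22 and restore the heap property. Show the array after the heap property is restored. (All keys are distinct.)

[22, 20, 2, 17, 14, -2, 1, -15]

set index 3 from -5 to 22 → [20, 17, 2, 22, 14, -2, 1, -15]
22 > parent 17 at index 1, swap → [20, 22, 2, 17, 14, -2, 1, -15]
22 > parent 20 at index 0, swap → [22, 20, 2, 17, 14, -2, 1, -15]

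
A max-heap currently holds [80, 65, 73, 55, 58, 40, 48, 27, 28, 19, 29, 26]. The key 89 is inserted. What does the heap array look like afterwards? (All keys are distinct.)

[89, 65, 80, 55, 58, 73, 48, 27, 28, 19, 29, 26, 40]

append 89 at index 12 → [80, 65, 73, 55, 58, 40, 48, 27, 28, 19, 29, 26, 89]
89 > parent 40 at index 5, swap → [80, 65, 73, 55, 58, 89, 48, 27, 28, 19, 29, 26, 40]
89 > parent 73 at index 2, swap → [80, 65, 89, 55, 58, 73, 48, 27, 28, 19, 29, 26, 40]
89 > parent 80 at index 0, swap → [89, 65, 80, 55, 58, 73, 48, 27, 28, 19, 29, 26, 40]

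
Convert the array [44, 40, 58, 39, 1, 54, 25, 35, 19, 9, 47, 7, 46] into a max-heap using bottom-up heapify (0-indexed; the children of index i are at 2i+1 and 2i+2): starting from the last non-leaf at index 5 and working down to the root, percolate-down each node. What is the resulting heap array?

sift down from index 5: already satisfies heap property
sift down from index 4:
  1 vs larger child 47 at index 10, swap → [44, 40, 58, 39, 47, 54, 25, 35, 19, 9, 1, 7, 46]
sift down from index 3: already satisfies heap property
sift down from index 2: already satisfies heap property
sift down from index 1:
  40 vs larger child 47 at index 4, swap → [44, 47, 58, 39, 40, 54, 25, 35, 19, 9, 1, 7, 46]
sift down from index 0:
  44 vs larger child 58 at index 2, swap → [58, 47, 44, 39, 40, 54, 25, 35, 19, 9, 1, 7, 46]
  44 vs larger child 54 at index 5, swap → [58, 47, 54, 39, 40, 44, 25, 35, 19, 9, 1, 7, 46]
  44 vs larger child 46 at index 12, swap → [58, 47, 54, 39, 40, 46, 25, 35, 19, 9, 1, 7, 44]

[58, 47, 54, 39, 40, 46, 25, 35, 19, 9, 1, 7, 44]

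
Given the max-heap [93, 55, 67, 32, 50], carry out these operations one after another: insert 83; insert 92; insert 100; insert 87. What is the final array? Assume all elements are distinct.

[100, 93, 92, 87, 50, 67, 83, 32, 55]

insert 83:
  append 83 at index 5 → [93, 55, 67, 32, 50, 83]
  83 > parent 67 at index 2, swap → [93, 55, 83, 32, 50, 67]
insert 92:
  append 92 at index 6 → [93, 55, 83, 32, 50, 67, 92]
  92 > parent 83 at index 2, swap → [93, 55, 92, 32, 50, 67, 83]
insert 100:
  append 100 at index 7 → [93, 55, 92, 32, 50, 67, 83, 100]
  100 > parent 32 at index 3, swap → [93, 55, 92, 100, 50, 67, 83, 32]
  100 > parent 55 at index 1, swap → [93, 100, 92, 55, 50, 67, 83, 32]
  100 > parent 93 at index 0, swap → [100, 93, 92, 55, 50, 67, 83, 32]
insert 87:
  append 87 at index 8 → [100, 93, 92, 55, 50, 67, 83, 32, 87]
  87 > parent 55 at index 3, swap → [100, 93, 92, 87, 50, 67, 83, 32, 55]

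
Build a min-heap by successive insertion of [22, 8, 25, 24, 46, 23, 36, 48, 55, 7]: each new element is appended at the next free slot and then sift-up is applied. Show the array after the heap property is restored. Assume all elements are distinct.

[7, 8, 23, 24, 22, 25, 36, 48, 55, 46]

Insert 22:
  append 22 at index 0 → [22] (no swap needed)
Insert 8:
  append 8 at index 1 → [22, 8]
  8 < parent 22 at index 0, swap → [8, 22]
Insert 25:
  append 25 at index 2 → [8, 22, 25] (no swap needed)
Insert 24:
  append 24 at index 3 → [8, 22, 25, 24] (no swap needed)
Insert 46:
  append 46 at index 4 → [8, 22, 25, 24, 46] (no swap needed)
Insert 23:
  append 23 at index 5 → [8, 22, 25, 24, 46, 23]
  23 < parent 25 at index 2, swap → [8, 22, 23, 24, 46, 25]
Insert 36:
  append 36 at index 6 → [8, 22, 23, 24, 46, 25, 36] (no swap needed)
Insert 48:
  append 48 at index 7 → [8, 22, 23, 24, 46, 25, 36, 48] (no swap needed)
Insert 55:
  append 55 at index 8 → [8, 22, 23, 24, 46, 25, 36, 48, 55] (no swap needed)
Insert 7:
  append 7 at index 9 → [8, 22, 23, 24, 46, 25, 36, 48, 55, 7]
  7 < parent 46 at index 4, swap → [8, 22, 23, 24, 7, 25, 36, 48, 55, 46]
  7 < parent 22 at index 1, swap → [8, 7, 23, 24, 22, 25, 36, 48, 55, 46]
  7 < parent 8 at index 0, swap → [7, 8, 23, 24, 22, 25, 36, 48, 55, 46]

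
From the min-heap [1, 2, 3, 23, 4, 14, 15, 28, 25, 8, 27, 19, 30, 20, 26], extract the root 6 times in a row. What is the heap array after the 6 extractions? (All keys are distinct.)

[15, 20, 19, 23, 26, 30, 27, 28, 25]

extract-min #1 returns 1:
  remove root 1; move last element 26 to root → [26, 2, 3, 23, 4, 14, 15, 28, 25, 8, 27, 19, 30, 20]
  26 vs smaller child 2 at index 1, swap → [2, 26, 3, 23, 4, 14, 15, 28, 25, 8, 27, 19, 30, 20]
  26 vs smaller child 4 at index 4, swap → [2, 4, 3, 23, 26, 14, 15, 28, 25, 8, 27, 19, 30, 20]
  26 vs smaller child 8 at index 9, swap → [2, 4, 3, 23, 8, 14, 15, 28, 25, 26, 27, 19, 30, 20]
extract-min #2 returns 2:
  remove root 2; move last element 20 to root → [20, 4, 3, 23, 8, 14, 15, 28, 25, 26, 27, 19, 30]
  20 vs smaller child 3 at index 2, swap → [3, 4, 20, 23, 8, 14, 15, 28, 25, 26, 27, 19, 30]
  20 vs smaller child 14 at index 5, swap → [3, 4, 14, 23, 8, 20, 15, 28, 25, 26, 27, 19, 30]
  20 vs smaller child 19 at index 11, swap → [3, 4, 14, 23, 8, 19, 15, 28, 25, 26, 27, 20, 30]
extract-min #3 returns 3:
  remove root 3; move last element 30 to root → [30, 4, 14, 23, 8, 19, 15, 28, 25, 26, 27, 20]
  30 vs smaller child 4 at index 1, swap → [4, 30, 14, 23, 8, 19, 15, 28, 25, 26, 27, 20]
  30 vs smaller child 8 at index 4, swap → [4, 8, 14, 23, 30, 19, 15, 28, 25, 26, 27, 20]
  30 vs smaller child 26 at index 9, swap → [4, 8, 14, 23, 26, 19, 15, 28, 25, 30, 27, 20]
extract-min #4 returns 4:
  remove root 4; move last element 20 to root → [20, 8, 14, 23, 26, 19, 15, 28, 25, 30, 27]
  20 vs smaller child 8 at index 1, swap → [8, 20, 14, 23, 26, 19, 15, 28, 25, 30, 27]
extract-min #5 returns 8:
  remove root 8; move last element 27 to root → [27, 20, 14, 23, 26, 19, 15, 28, 25, 30]
  27 vs smaller child 14 at index 2, swap → [14, 20, 27, 23, 26, 19, 15, 28, 25, 30]
  27 vs smaller child 15 at index 6, swap → [14, 20, 15, 23, 26, 19, 27, 28, 25, 30]
extract-min #6 returns 14:
  remove root 14; move last element 30 to root → [30, 20, 15, 23, 26, 19, 27, 28, 25]
  30 vs smaller child 15 at index 2, swap → [15, 20, 30, 23, 26, 19, 27, 28, 25]
  30 vs smaller child 19 at index 5, swap → [15, 20, 19, 23, 26, 30, 27, 28, 25]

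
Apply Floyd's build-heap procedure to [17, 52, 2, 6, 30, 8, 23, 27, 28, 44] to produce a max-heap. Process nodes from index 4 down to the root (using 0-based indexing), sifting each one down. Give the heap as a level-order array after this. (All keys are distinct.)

[52, 44, 23, 28, 30, 8, 2, 27, 6, 17]

sift down from index 4:
  30 vs only child 44 at index 9, swap → [17, 52, 2, 6, 44, 8, 23, 27, 28, 30]
sift down from index 3:
  6 vs larger child 28 at index 8, swap → [17, 52, 2, 28, 44, 8, 23, 27, 6, 30]
sift down from index 2:
  2 vs larger child 23 at index 6, swap → [17, 52, 23, 28, 44, 8, 2, 27, 6, 30]
sift down from index 1: already satisfies heap property
sift down from index 0:
  17 vs larger child 52 at index 1, swap → [52, 17, 23, 28, 44, 8, 2, 27, 6, 30]
  17 vs larger child 44 at index 4, swap → [52, 44, 23, 28, 17, 8, 2, 27, 6, 30]
  17 vs only child 30 at index 9, swap → [52, 44, 23, 28, 30, 8, 2, 27, 6, 17]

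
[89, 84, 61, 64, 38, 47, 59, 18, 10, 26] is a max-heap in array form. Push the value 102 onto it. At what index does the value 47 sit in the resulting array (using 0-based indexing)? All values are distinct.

5

append 102 at index 10 → [89, 84, 61, 64, 38, 47, 59, 18, 10, 26, 102]
102 > parent 38 at index 4, swap → [89, 84, 61, 64, 102, 47, 59, 18, 10, 26, 38]
102 > parent 84 at index 1, swap → [89, 102, 61, 64, 84, 47, 59, 18, 10, 26, 38]
102 > parent 89 at index 0, swap → [102, 89, 61, 64, 84, 47, 59, 18, 10, 26, 38]
resulting array: [102, 89, 61, 64, 84, 47, 59, 18, 10, 26, 38]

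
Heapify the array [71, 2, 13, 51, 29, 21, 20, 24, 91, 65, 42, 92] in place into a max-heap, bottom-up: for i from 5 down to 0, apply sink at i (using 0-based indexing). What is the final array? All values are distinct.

sift down from index 5:
  21 vs only child 92 at index 11, swap → [71, 2, 13, 51, 29, 92, 20, 24, 91, 65, 42, 21]
sift down from index 4:
  29 vs larger child 65 at index 9, swap → [71, 2, 13, 51, 65, 92, 20, 24, 91, 29, 42, 21]
sift down from index 3:
  51 vs larger child 91 at index 8, swap → [71, 2, 13, 91, 65, 92, 20, 24, 51, 29, 42, 21]
sift down from index 2:
  13 vs larger child 92 at index 5, swap → [71, 2, 92, 91, 65, 13, 20, 24, 51, 29, 42, 21]
  13 vs only child 21 at index 11, swap → [71, 2, 92, 91, 65, 21, 20, 24, 51, 29, 42, 13]
sift down from index 1:
  2 vs larger child 91 at index 3, swap → [71, 91, 92, 2, 65, 21, 20, 24, 51, 29, 42, 13]
  2 vs larger child 51 at index 8, swap → [71, 91, 92, 51, 65, 21, 20, 24, 2, 29, 42, 13]
sift down from index 0:
  71 vs larger child 92 at index 2, swap → [92, 91, 71, 51, 65, 21, 20, 24, 2, 29, 42, 13]

[92, 91, 71, 51, 65, 21, 20, 24, 2, 29, 42, 13]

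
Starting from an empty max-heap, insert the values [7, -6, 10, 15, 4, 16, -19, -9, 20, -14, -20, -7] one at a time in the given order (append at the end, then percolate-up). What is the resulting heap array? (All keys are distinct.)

Insert 7:
  append 7 at index 0 → [7] (no swap needed)
Insert -6:
  append -6 at index 1 → [7, -6] (no swap needed)
Insert 10:
  append 10 at index 2 → [7, -6, 10]
  10 > parent 7 at index 0, swap → [10, -6, 7]
Insert 15:
  append 15 at index 3 → [10, -6, 7, 15]
  15 > parent -6 at index 1, swap → [10, 15, 7, -6]
  15 > parent 10 at index 0, swap → [15, 10, 7, -6]
Insert 4:
  append 4 at index 4 → [15, 10, 7, -6, 4] (no swap needed)
Insert 16:
  append 16 at index 5 → [15, 10, 7, -6, 4, 16]
  16 > parent 7 at index 2, swap → [15, 10, 16, -6, 4, 7]
  16 > parent 15 at index 0, swap → [16, 10, 15, -6, 4, 7]
Insert -19:
  append -19 at index 6 → [16, 10, 15, -6, 4, 7, -19] (no swap needed)
Insert -9:
  append -9 at index 7 → [16, 10, 15, -6, 4, 7, -19, -9] (no swap needed)
Insert 20:
  append 20 at index 8 → [16, 10, 15, -6, 4, 7, -19, -9, 20]
  20 > parent -6 at index 3, swap → [16, 10, 15, 20, 4, 7, -19, -9, -6]
  20 > parent 10 at index 1, swap → [16, 20, 15, 10, 4, 7, -19, -9, -6]
  20 > parent 16 at index 0, swap → [20, 16, 15, 10, 4, 7, -19, -9, -6]
Insert -14:
  append -14 at index 9 → [20, 16, 15, 10, 4, 7, -19, -9, -6, -14] (no swap needed)
Insert -20:
  append -20 at index 10 → [20, 16, 15, 10, 4, 7, -19, -9, -6, -14, -20] (no swap needed)
Insert -7:
  append -7 at index 11 → [20, 16, 15, 10, 4, 7, -19, -9, -6, -14, -20, -7] (no swap needed)

[20, 16, 15, 10, 4, 7, -19, -9, -6, -14, -20, -7]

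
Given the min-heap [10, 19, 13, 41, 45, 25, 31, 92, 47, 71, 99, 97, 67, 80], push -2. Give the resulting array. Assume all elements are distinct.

[-2, 19, 10, 41, 45, 25, 13, 92, 47, 71, 99, 97, 67, 80, 31]

append -2 at index 14 → [10, 19, 13, 41, 45, 25, 31, 92, 47, 71, 99, 97, 67, 80, -2]
-2 < parent 31 at index 6, swap → [10, 19, 13, 41, 45, 25, -2, 92, 47, 71, 99, 97, 67, 80, 31]
-2 < parent 13 at index 2, swap → [10, 19, -2, 41, 45, 25, 13, 92, 47, 71, 99, 97, 67, 80, 31]
-2 < parent 10 at index 0, swap → [-2, 19, 10, 41, 45, 25, 13, 92, 47, 71, 99, 97, 67, 80, 31]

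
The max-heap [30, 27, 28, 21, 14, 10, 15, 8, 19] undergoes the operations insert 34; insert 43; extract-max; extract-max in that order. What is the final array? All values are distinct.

insert 34:
  append 34 at index 9 → [30, 27, 28, 21, 14, 10, 15, 8, 19, 34]
  34 > parent 14 at index 4, swap → [30, 27, 28, 21, 34, 10, 15, 8, 19, 14]
  34 > parent 27 at index 1, swap → [30, 34, 28, 21, 27, 10, 15, 8, 19, 14]
  34 > parent 30 at index 0, swap → [34, 30, 28, 21, 27, 10, 15, 8, 19, 14]
insert 43:
  append 43 at index 10 → [34, 30, 28, 21, 27, 10, 15, 8, 19, 14, 43]
  43 > parent 27 at index 4, swap → [34, 30, 28, 21, 43, 10, 15, 8, 19, 14, 27]
  43 > parent 30 at index 1, swap → [34, 43, 28, 21, 30, 10, 15, 8, 19, 14, 27]
  43 > parent 34 at index 0, swap → [43, 34, 28, 21, 30, 10, 15, 8, 19, 14, 27]
extract-max → returns 43:
  remove root 43; move last element 27 to root → [27, 34, 28, 21, 30, 10, 15, 8, 19, 14]
  27 vs larger child 34 at index 1, swap → [34, 27, 28, 21, 30, 10, 15, 8, 19, 14]
  27 vs larger child 30 at index 4, swap → [34, 30, 28, 21, 27, 10, 15, 8, 19, 14]
extract-max → returns 34:
  remove root 34; move last element 14 to root → [14, 30, 28, 21, 27, 10, 15, 8, 19]
  14 vs larger child 30 at index 1, swap → [30, 14, 28, 21, 27, 10, 15, 8, 19]
  14 vs larger child 27 at index 4, swap → [30, 27, 28, 21, 14, 10, 15, 8, 19]

[30, 27, 28, 21, 14, 10, 15, 8, 19]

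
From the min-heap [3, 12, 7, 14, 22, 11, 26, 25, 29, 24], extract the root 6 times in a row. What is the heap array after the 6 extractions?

[24, 25, 26, 29]

extract-min #1 returns 3:
  remove root 3; move last element 24 to root → [24, 12, 7, 14, 22, 11, 26, 25, 29]
  24 vs smaller child 7 at index 2, swap → [7, 12, 24, 14, 22, 11, 26, 25, 29]
  24 vs smaller child 11 at index 5, swap → [7, 12, 11, 14, 22, 24, 26, 25, 29]
extract-min #2 returns 7:
  remove root 7; move last element 29 to root → [29, 12, 11, 14, 22, 24, 26, 25]
  29 vs smaller child 11 at index 2, swap → [11, 12, 29, 14, 22, 24, 26, 25]
  29 vs smaller child 24 at index 5, swap → [11, 12, 24, 14, 22, 29, 26, 25]
extract-min #3 returns 11:
  remove root 11; move last element 25 to root → [25, 12, 24, 14, 22, 29, 26]
  25 vs smaller child 12 at index 1, swap → [12, 25, 24, 14, 22, 29, 26]
  25 vs smaller child 14 at index 3, swap → [12, 14, 24, 25, 22, 29, 26]
extract-min #4 returns 12:
  remove root 12; move last element 26 to root → [26, 14, 24, 25, 22, 29]
  26 vs smaller child 14 at index 1, swap → [14, 26, 24, 25, 22, 29]
  26 vs smaller child 22 at index 4, swap → [14, 22, 24, 25, 26, 29]
extract-min #5 returns 14:
  remove root 14; move last element 29 to root → [29, 22, 24, 25, 26]
  29 vs smaller child 22 at index 1, swap → [22, 29, 24, 25, 26]
  29 vs smaller child 25 at index 3, swap → [22, 25, 24, 29, 26]
extract-min #6 returns 22:
  remove root 22; move last element 26 to root → [26, 25, 24, 29]
  26 vs smaller child 24 at index 2, swap → [24, 25, 26, 29]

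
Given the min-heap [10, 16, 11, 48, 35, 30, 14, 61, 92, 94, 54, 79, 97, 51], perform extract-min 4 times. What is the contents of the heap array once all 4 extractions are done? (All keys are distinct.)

extract-min #1 returns 10:
  remove root 10; move last element 51 to root → [51, 16, 11, 48, 35, 30, 14, 61, 92, 94, 54, 79, 97]
  51 vs smaller child 11 at index 2, swap → [11, 16, 51, 48, 35, 30, 14, 61, 92, 94, 54, 79, 97]
  51 vs smaller child 14 at index 6, swap → [11, 16, 14, 48, 35, 30, 51, 61, 92, 94, 54, 79, 97]
extract-min #2 returns 11:
  remove root 11; move last element 97 to root → [97, 16, 14, 48, 35, 30, 51, 61, 92, 94, 54, 79]
  97 vs smaller child 14 at index 2, swap → [14, 16, 97, 48, 35, 30, 51, 61, 92, 94, 54, 79]
  97 vs smaller child 30 at index 5, swap → [14, 16, 30, 48, 35, 97, 51, 61, 92, 94, 54, 79]
  97 vs only child 79 at index 11, swap → [14, 16, 30, 48, 35, 79, 51, 61, 92, 94, 54, 97]
extract-min #3 returns 14:
  remove root 14; move last element 97 to root → [97, 16, 30, 48, 35, 79, 51, 61, 92, 94, 54]
  97 vs smaller child 16 at index 1, swap → [16, 97, 30, 48, 35, 79, 51, 61, 92, 94, 54]
  97 vs smaller child 35 at index 4, swap → [16, 35, 30, 48, 97, 79, 51, 61, 92, 94, 54]
  97 vs smaller child 54 at index 10, swap → [16, 35, 30, 48, 54, 79, 51, 61, 92, 94, 97]
extract-min #4 returns 16:
  remove root 16; move last element 97 to root → [97, 35, 30, 48, 54, 79, 51, 61, 92, 94]
  97 vs smaller child 30 at index 2, swap → [30, 35, 97, 48, 54, 79, 51, 61, 92, 94]
  97 vs smaller child 51 at index 6, swap → [30, 35, 51, 48, 54, 79, 97, 61, 92, 94]

[30, 35, 51, 48, 54, 79, 97, 61, 92, 94]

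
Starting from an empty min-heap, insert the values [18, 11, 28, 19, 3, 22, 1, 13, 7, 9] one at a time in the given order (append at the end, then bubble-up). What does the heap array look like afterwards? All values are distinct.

Insert 18:
  append 18 at index 0 → [18] (no swap needed)
Insert 11:
  append 11 at index 1 → [18, 11]
  11 < parent 18 at index 0, swap → [11, 18]
Insert 28:
  append 28 at index 2 → [11, 18, 28] (no swap needed)
Insert 19:
  append 19 at index 3 → [11, 18, 28, 19] (no swap needed)
Insert 3:
  append 3 at index 4 → [11, 18, 28, 19, 3]
  3 < parent 18 at index 1, swap → [11, 3, 28, 19, 18]
  3 < parent 11 at index 0, swap → [3, 11, 28, 19, 18]
Insert 22:
  append 22 at index 5 → [3, 11, 28, 19, 18, 22]
  22 < parent 28 at index 2, swap → [3, 11, 22, 19, 18, 28]
Insert 1:
  append 1 at index 6 → [3, 11, 22, 19, 18, 28, 1]
  1 < parent 22 at index 2, swap → [3, 11, 1, 19, 18, 28, 22]
  1 < parent 3 at index 0, swap → [1, 11, 3, 19, 18, 28, 22]
Insert 13:
  append 13 at index 7 → [1, 11, 3, 19, 18, 28, 22, 13]
  13 < parent 19 at index 3, swap → [1, 11, 3, 13, 18, 28, 22, 19]
Insert 7:
  append 7 at index 8 → [1, 11, 3, 13, 18, 28, 22, 19, 7]
  7 < parent 13 at index 3, swap → [1, 11, 3, 7, 18, 28, 22, 19, 13]
  7 < parent 11 at index 1, swap → [1, 7, 3, 11, 18, 28, 22, 19, 13]
Insert 9:
  append 9 at index 9 → [1, 7, 3, 11, 18, 28, 22, 19, 13, 9]
  9 < parent 18 at index 4, swap → [1, 7, 3, 11, 9, 28, 22, 19, 13, 18]

[1, 7, 3, 11, 9, 28, 22, 19, 13, 18]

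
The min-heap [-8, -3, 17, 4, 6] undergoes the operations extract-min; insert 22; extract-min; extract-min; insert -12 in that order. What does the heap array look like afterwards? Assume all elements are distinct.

extract-min → returns -8:
  remove root -8; move last element 6 to root → [6, -3, 17, 4]
  6 vs smaller child -3 at index 1, swap → [-3, 6, 17, 4]
  6 vs only child 4 at index 3, swap → [-3, 4, 17, 6]
insert 22:
  append 22 at index 4 → [-3, 4, 17, 6, 22] (no swap needed)
extract-min → returns -3:
  remove root -3; move last element 22 to root → [22, 4, 17, 6]
  22 vs smaller child 4 at index 1, swap → [4, 22, 17, 6]
  22 vs only child 6 at index 3, swap → [4, 6, 17, 22]
extract-min → returns 4:
  remove root 4; move last element 22 to root → [22, 6, 17]
  22 vs smaller child 6 at index 1, swap → [6, 22, 17]
insert -12:
  append -12 at index 3 → [6, 22, 17, -12]
  -12 < parent 22 at index 1, swap → [6, -12, 17, 22]
  -12 < parent 6 at index 0, swap → [-12, 6, 17, 22]

[-12, 6, 17, 22]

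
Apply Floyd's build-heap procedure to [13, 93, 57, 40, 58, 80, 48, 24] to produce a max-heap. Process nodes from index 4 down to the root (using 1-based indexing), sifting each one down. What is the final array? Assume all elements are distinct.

sift down from index 4: already satisfies heap property
sift down from index 3:
  57 vs larger child 80 at index 6, swap → [13, 93, 80, 40, 58, 57, 48, 24]
sift down from index 2: already satisfies heap property
sift down from index 1:
  13 vs larger child 93 at index 2, swap → [93, 13, 80, 40, 58, 57, 48, 24]
  13 vs larger child 58 at index 5, swap → [93, 58, 80, 40, 13, 57, 48, 24]

[93, 58, 80, 40, 13, 57, 48, 24]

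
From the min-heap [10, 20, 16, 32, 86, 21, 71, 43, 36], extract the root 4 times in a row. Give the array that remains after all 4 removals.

[32, 43, 36, 71, 86]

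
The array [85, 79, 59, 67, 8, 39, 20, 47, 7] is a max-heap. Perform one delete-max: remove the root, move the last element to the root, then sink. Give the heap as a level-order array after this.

remove root 85; move last element 7 to root → [7, 79, 59, 67, 8, 39, 20, 47]
7 vs larger child 79 at index 1, swap → [79, 7, 59, 67, 8, 39, 20, 47]
7 vs larger child 67 at index 3, swap → [79, 67, 59, 7, 8, 39, 20, 47]
7 vs only child 47 at index 7, swap → [79, 67, 59, 47, 8, 39, 20, 7]

[79, 67, 59, 47, 8, 39, 20, 7]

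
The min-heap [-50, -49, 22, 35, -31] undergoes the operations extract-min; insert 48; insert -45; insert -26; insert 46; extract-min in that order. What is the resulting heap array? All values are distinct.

[-45, -31, -26, 35, 48, 22, 46]

extract-min → returns -50:
  remove root -50; move last element -31 to root → [-31, -49, 22, 35]
  -31 vs smaller child -49 at index 1, swap → [-49, -31, 22, 35]
insert 48:
  append 48 at index 4 → [-49, -31, 22, 35, 48] (no swap needed)
insert -45:
  append -45 at index 5 → [-49, -31, 22, 35, 48, -45]
  -45 < parent 22 at index 2, swap → [-49, -31, -45, 35, 48, 22]
insert -26:
  append -26 at index 6 → [-49, -31, -45, 35, 48, 22, -26] (no swap needed)
insert 46:
  append 46 at index 7 → [-49, -31, -45, 35, 48, 22, -26, 46] (no swap needed)
extract-min → returns -49:
  remove root -49; move last element 46 to root → [46, -31, -45, 35, 48, 22, -26]
  46 vs smaller child -45 at index 2, swap → [-45, -31, 46, 35, 48, 22, -26]
  46 vs smaller child -26 at index 6, swap → [-45, -31, -26, 35, 48, 22, 46]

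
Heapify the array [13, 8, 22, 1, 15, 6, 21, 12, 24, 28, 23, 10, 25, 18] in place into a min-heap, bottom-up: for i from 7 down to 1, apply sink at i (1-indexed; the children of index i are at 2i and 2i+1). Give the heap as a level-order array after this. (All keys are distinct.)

[1, 8, 6, 12, 15, 10, 18, 13, 24, 28, 23, 22, 25, 21]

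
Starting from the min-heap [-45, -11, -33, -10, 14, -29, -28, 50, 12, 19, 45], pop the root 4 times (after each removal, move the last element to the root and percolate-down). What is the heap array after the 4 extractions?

extract-min #1 returns -45:
  remove root -45; move last element 45 to root → [45, -11, -33, -10, 14, -29, -28, 50, 12, 19]
  45 vs smaller child -33 at index 2, swap → [-33, -11, 45, -10, 14, -29, -28, 50, 12, 19]
  45 vs smaller child -29 at index 5, swap → [-33, -11, -29, -10, 14, 45, -28, 50, 12, 19]
extract-min #2 returns -33:
  remove root -33; move last element 19 to root → [19, -11, -29, -10, 14, 45, -28, 50, 12]
  19 vs smaller child -29 at index 2, swap → [-29, -11, 19, -10, 14, 45, -28, 50, 12]
  19 vs smaller child -28 at index 6, swap → [-29, -11, -28, -10, 14, 45, 19, 50, 12]
extract-min #3 returns -29:
  remove root -29; move last element 12 to root → [12, -11, -28, -10, 14, 45, 19, 50]
  12 vs smaller child -28 at index 2, swap → [-28, -11, 12, -10, 14, 45, 19, 50]
extract-min #4 returns -28:
  remove root -28; move last element 50 to root → [50, -11, 12, -10, 14, 45, 19]
  50 vs smaller child -11 at index 1, swap → [-11, 50, 12, -10, 14, 45, 19]
  50 vs smaller child -10 at index 3, swap → [-11, -10, 12, 50, 14, 45, 19]

[-11, -10, 12, 50, 14, 45, 19]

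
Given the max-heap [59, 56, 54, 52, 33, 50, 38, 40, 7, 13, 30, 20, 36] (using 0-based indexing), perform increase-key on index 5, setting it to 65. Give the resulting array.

set index 5 from 50 to 65 → [59, 56, 54, 52, 33, 65, 38, 40, 7, 13, 30, 20, 36]
65 > parent 54 at index 2, swap → [59, 56, 65, 52, 33, 54, 38, 40, 7, 13, 30, 20, 36]
65 > parent 59 at index 0, swap → [65, 56, 59, 52, 33, 54, 38, 40, 7, 13, 30, 20, 36]

[65, 56, 59, 52, 33, 54, 38, 40, 7, 13, 30, 20, 36]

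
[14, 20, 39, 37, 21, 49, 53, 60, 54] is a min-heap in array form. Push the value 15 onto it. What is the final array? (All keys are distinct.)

[14, 15, 39, 37, 20, 49, 53, 60, 54, 21]

append 15 at index 9 → [14, 20, 39, 37, 21, 49, 53, 60, 54, 15]
15 < parent 21 at index 4, swap → [14, 20, 39, 37, 15, 49, 53, 60, 54, 21]
15 < parent 20 at index 1, swap → [14, 15, 39, 37, 20, 49, 53, 60, 54, 21]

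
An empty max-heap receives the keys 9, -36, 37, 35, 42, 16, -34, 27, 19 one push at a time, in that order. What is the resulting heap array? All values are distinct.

[42, 37, 16, 27, 35, 9, -34, -36, 19]

Insert 9:
  append 9 at index 0 → [9] (no swap needed)
Insert -36:
  append -36 at index 1 → [9, -36] (no swap needed)
Insert 37:
  append 37 at index 2 → [9, -36, 37]
  37 > parent 9 at index 0, swap → [37, -36, 9]
Insert 35:
  append 35 at index 3 → [37, -36, 9, 35]
  35 > parent -36 at index 1, swap → [37, 35, 9, -36]
Insert 42:
  append 42 at index 4 → [37, 35, 9, -36, 42]
  42 > parent 35 at index 1, swap → [37, 42, 9, -36, 35]
  42 > parent 37 at index 0, swap → [42, 37, 9, -36, 35]
Insert 16:
  append 16 at index 5 → [42, 37, 9, -36, 35, 16]
  16 > parent 9 at index 2, swap → [42, 37, 16, -36, 35, 9]
Insert -34:
  append -34 at index 6 → [42, 37, 16, -36, 35, 9, -34] (no swap needed)
Insert 27:
  append 27 at index 7 → [42, 37, 16, -36, 35, 9, -34, 27]
  27 > parent -36 at index 3, swap → [42, 37, 16, 27, 35, 9, -34, -36]
Insert 19:
  append 19 at index 8 → [42, 37, 16, 27, 35, 9, -34, -36, 19] (no swap needed)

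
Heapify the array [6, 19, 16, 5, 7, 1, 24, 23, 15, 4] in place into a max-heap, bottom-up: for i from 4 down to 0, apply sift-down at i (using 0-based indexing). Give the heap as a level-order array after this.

sift down from index 4: already satisfies heap property
sift down from index 3:
  5 vs larger child 23 at index 7, swap → [6, 19, 16, 23, 7, 1, 24, 5, 15, 4]
sift down from index 2:
  16 vs larger child 24 at index 6, swap → [6, 19, 24, 23, 7, 1, 16, 5, 15, 4]
sift down from index 1:
  19 vs larger child 23 at index 3, swap → [6, 23, 24, 19, 7, 1, 16, 5, 15, 4]
sift down from index 0:
  6 vs larger child 24 at index 2, swap → [24, 23, 6, 19, 7, 1, 16, 5, 15, 4]
  6 vs larger child 16 at index 6, swap → [24, 23, 16, 19, 7, 1, 6, 5, 15, 4]

[24, 23, 16, 19, 7, 1, 6, 5, 15, 4]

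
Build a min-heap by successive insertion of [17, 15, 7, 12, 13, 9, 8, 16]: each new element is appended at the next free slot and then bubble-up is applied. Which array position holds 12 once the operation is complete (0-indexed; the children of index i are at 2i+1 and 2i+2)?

Insert 17:
  append 17 at index 0 → [17] (no swap needed)
Insert 15:
  append 15 at index 1 → [17, 15]
  15 < parent 17 at index 0, swap → [15, 17]
Insert 7:
  append 7 at index 2 → [15, 17, 7]
  7 < parent 15 at index 0, swap → [7, 17, 15]
Insert 12:
  append 12 at index 3 → [7, 17, 15, 12]
  12 < parent 17 at index 1, swap → [7, 12, 15, 17]
Insert 13:
  append 13 at index 4 → [7, 12, 15, 17, 13] (no swap needed)
Insert 9:
  append 9 at index 5 → [7, 12, 15, 17, 13, 9]
  9 < parent 15 at index 2, swap → [7, 12, 9, 17, 13, 15]
Insert 8:
  append 8 at index 6 → [7, 12, 9, 17, 13, 15, 8]
  8 < parent 9 at index 2, swap → [7, 12, 8, 17, 13, 15, 9]
Insert 16:
  append 16 at index 7 → [7, 12, 8, 17, 13, 15, 9, 16]
  16 < parent 17 at index 3, swap → [7, 12, 8, 16, 13, 15, 9, 17]
resulting array: [7, 12, 8, 16, 13, 15, 9, 17]

1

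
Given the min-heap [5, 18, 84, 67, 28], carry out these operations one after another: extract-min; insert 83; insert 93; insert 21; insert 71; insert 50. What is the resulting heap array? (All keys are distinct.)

[18, 28, 21, 50, 83, 93, 84, 71, 67]

extract-min → returns 5:
  remove root 5; move last element 28 to root → [28, 18, 84, 67]
  28 vs smaller child 18 at index 1, swap → [18, 28, 84, 67]
insert 83:
  append 83 at index 4 → [18, 28, 84, 67, 83] (no swap needed)
insert 93:
  append 93 at index 5 → [18, 28, 84, 67, 83, 93] (no swap needed)
insert 21:
  append 21 at index 6 → [18, 28, 84, 67, 83, 93, 21]
  21 < parent 84 at index 2, swap → [18, 28, 21, 67, 83, 93, 84]
insert 71:
  append 71 at index 7 → [18, 28, 21, 67, 83, 93, 84, 71] (no swap needed)
insert 50:
  append 50 at index 8 → [18, 28, 21, 67, 83, 93, 84, 71, 50]
  50 < parent 67 at index 3, swap → [18, 28, 21, 50, 83, 93, 84, 71, 67]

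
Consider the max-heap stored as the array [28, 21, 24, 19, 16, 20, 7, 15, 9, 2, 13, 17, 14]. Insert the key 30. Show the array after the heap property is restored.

[30, 21, 28, 19, 16, 20, 24, 15, 9, 2, 13, 17, 14, 7]

append 30 at index 13 → [28, 21, 24, 19, 16, 20, 7, 15, 9, 2, 13, 17, 14, 30]
30 > parent 7 at index 6, swap → [28, 21, 24, 19, 16, 20, 30, 15, 9, 2, 13, 17, 14, 7]
30 > parent 24 at index 2, swap → [28, 21, 30, 19, 16, 20, 24, 15, 9, 2, 13, 17, 14, 7]
30 > parent 28 at index 0, swap → [30, 21, 28, 19, 16, 20, 24, 15, 9, 2, 13, 17, 14, 7]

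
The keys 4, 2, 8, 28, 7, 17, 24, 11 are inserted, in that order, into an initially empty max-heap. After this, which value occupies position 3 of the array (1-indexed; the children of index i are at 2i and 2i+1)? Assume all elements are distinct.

24

Insert 4:
  append 4 at index 1 → [4] (no swap needed)
Insert 2:
  append 2 at index 2 → [4, 2] (no swap needed)
Insert 8:
  append 8 at index 3 → [4, 2, 8]
  8 > parent 4 at index 1, swap → [8, 2, 4]
Insert 28:
  append 28 at index 4 → [8, 2, 4, 28]
  28 > parent 2 at index 2, swap → [8, 28, 4, 2]
  28 > parent 8 at index 1, swap → [28, 8, 4, 2]
Insert 7:
  append 7 at index 5 → [28, 8, 4, 2, 7] (no swap needed)
Insert 17:
  append 17 at index 6 → [28, 8, 4, 2, 7, 17]
  17 > parent 4 at index 3, swap → [28, 8, 17, 2, 7, 4]
Insert 24:
  append 24 at index 7 → [28, 8, 17, 2, 7, 4, 24]
  24 > parent 17 at index 3, swap → [28, 8, 24, 2, 7, 4, 17]
Insert 11:
  append 11 at index 8 → [28, 8, 24, 2, 7, 4, 17, 11]
  11 > parent 2 at index 4, swap → [28, 8, 24, 11, 7, 4, 17, 2]
  11 > parent 8 at index 2, swap → [28, 11, 24, 8, 7, 4, 17, 2]
resulting array: [28, 11, 24, 8, 7, 4, 17, 2]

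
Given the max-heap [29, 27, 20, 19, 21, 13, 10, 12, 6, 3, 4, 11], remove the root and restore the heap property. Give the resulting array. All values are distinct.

remove root 29; move last element 11 to root → [11, 27, 20, 19, 21, 13, 10, 12, 6, 3, 4]
11 vs larger child 27 at index 1, swap → [27, 11, 20, 19, 21, 13, 10, 12, 6, 3, 4]
11 vs larger child 21 at index 4, swap → [27, 21, 20, 19, 11, 13, 10, 12, 6, 3, 4]

[27, 21, 20, 19, 11, 13, 10, 12, 6, 3, 4]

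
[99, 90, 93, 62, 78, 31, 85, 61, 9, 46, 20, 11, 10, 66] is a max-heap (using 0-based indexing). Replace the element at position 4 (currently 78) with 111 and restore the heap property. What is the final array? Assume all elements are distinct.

[111, 99, 93, 62, 90, 31, 85, 61, 9, 46, 20, 11, 10, 66]

set index 4 from 78 to 111 → [99, 90, 93, 62, 111, 31, 85, 61, 9, 46, 20, 11, 10, 66]
111 > parent 90 at index 1, swap → [99, 111, 93, 62, 90, 31, 85, 61, 9, 46, 20, 11, 10, 66]
111 > parent 99 at index 0, swap → [111, 99, 93, 62, 90, 31, 85, 61, 9, 46, 20, 11, 10, 66]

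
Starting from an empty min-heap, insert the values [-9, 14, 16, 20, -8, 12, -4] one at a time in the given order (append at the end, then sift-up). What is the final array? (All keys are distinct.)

Insert -9:
  append -9 at index 0 → [-9] (no swap needed)
Insert 14:
  append 14 at index 1 → [-9, 14] (no swap needed)
Insert 16:
  append 16 at index 2 → [-9, 14, 16] (no swap needed)
Insert 20:
  append 20 at index 3 → [-9, 14, 16, 20] (no swap needed)
Insert -8:
  append -8 at index 4 → [-9, 14, 16, 20, -8]
  -8 < parent 14 at index 1, swap → [-9, -8, 16, 20, 14]
Insert 12:
  append 12 at index 5 → [-9, -8, 16, 20, 14, 12]
  12 < parent 16 at index 2, swap → [-9, -8, 12, 20, 14, 16]
Insert -4:
  append -4 at index 6 → [-9, -8, 12, 20, 14, 16, -4]
  -4 < parent 12 at index 2, swap → [-9, -8, -4, 20, 14, 16, 12]

[-9, -8, -4, 20, 14, 16, 12]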